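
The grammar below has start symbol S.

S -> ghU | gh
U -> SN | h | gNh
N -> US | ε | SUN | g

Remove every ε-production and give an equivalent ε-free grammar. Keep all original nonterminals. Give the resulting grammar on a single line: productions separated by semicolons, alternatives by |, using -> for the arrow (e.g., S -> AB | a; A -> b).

Nullable set: {N}.
Drop N -> ε.
N -> SUN: N nullable, giving SU | SUN.
U -> SN: N nullable, giving S | SN.
U -> gNh: N nullable, giving gNh | gh.
Unchanged (no nullable symbols): S -> gh; S -> ghU; N -> US; N -> g; U -> h.

S -> gh | ghU; N -> g | SU | US | SUN; U -> S | h | SN | gh | gNh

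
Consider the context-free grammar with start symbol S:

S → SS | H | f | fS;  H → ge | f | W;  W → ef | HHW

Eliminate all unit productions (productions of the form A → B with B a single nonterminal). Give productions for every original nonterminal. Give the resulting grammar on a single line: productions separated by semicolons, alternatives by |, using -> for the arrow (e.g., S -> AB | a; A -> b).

S -> f | SS | ef | fS | ge | HHW; H -> f | ef | ge | HHW; W -> ef | HHW

Unit productions: H->W, S->H.
Unit pairs (A ⇒* B via units): (H,W), (S,H), (S,W).
S: inherits non-unit rules of {H, S, W} → HHW | SS | ef | f | fS | ge.
H: inherits non-unit rules of {H, W} → HHW | ef | f | ge.
W: inherits non-unit rules of {W} → HHW | ef.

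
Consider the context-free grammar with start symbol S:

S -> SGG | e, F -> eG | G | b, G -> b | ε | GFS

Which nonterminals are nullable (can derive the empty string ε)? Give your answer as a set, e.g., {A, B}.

{F, G}

Directly nullable (have an ε-rule): {G}.
F is nullable via F -> G (every symbol on the right is already known nullable).
Not nullable: S — each has a terminal in every rule's right-hand side or depends on a non-nullable symbol.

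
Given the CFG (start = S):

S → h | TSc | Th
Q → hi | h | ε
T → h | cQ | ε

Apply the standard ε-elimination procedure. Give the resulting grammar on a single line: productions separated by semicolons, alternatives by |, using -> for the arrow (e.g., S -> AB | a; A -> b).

Nullable set: {Q, T}.
S -> TSc: T nullable, giving Sc | TSc.
S -> Th: T nullable, giving Th | h.
Drop Q -> ε.
Drop T -> ε.
T -> cQ: Q nullable, giving c | cQ.
Unchanged (no nullable symbols): S -> h; Q -> h; Q -> hi; T -> h.

S -> h | Sc | Th | TSc; Q -> h | hi; T -> c | h | cQ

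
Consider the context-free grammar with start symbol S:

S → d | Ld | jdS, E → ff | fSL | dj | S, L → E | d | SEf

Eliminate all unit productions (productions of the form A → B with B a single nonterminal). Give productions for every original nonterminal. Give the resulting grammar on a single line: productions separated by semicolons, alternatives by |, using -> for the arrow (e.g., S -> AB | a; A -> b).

S -> d | Ld | jdS; E -> d | Ld | dj | ff | fSL | jdS; L -> d | Ld | dj | ff | SEf | fSL | jdS

Unit productions: E->S, L->E.
Unit pairs (A ⇒* B via units): (E,S), (L,E), (L,S).
S: inherits non-unit rules of {S} → Ld | d | jdS.
E: inherits non-unit rules of {E, S} → Ld | d | dj | fSL | ff | jdS.
L: inherits non-unit rules of {E, L, S} → Ld | SEf | d | dj | fSL | ff | jdS.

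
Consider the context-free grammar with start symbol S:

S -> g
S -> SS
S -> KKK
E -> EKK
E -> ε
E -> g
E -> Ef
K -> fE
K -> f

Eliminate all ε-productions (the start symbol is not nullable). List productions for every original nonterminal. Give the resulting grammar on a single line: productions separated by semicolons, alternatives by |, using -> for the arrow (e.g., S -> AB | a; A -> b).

S -> g | SS | KKK; E -> f | g | Ef | KK | EKK; K -> f | fE

Nullable set: {E}.
Drop E -> ε.
E -> EKK: E nullable, giving EKK | KK.
E -> Ef: E nullable, giving Ef | f.
K -> fE: E nullable, giving f | fE.
Unchanged (no nullable symbols): S -> KKK; S -> SS; S -> g; E -> g; K -> f.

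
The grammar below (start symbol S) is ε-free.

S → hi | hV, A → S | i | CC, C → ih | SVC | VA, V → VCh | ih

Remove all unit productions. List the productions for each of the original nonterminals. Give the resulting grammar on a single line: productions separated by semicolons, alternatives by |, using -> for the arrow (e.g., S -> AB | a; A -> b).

S -> hV | hi; A -> i | CC | hV | hi; C -> VA | ih | SVC; V -> ih | VCh

Unit productions: A->S.
Unit pairs (A ⇒* B via units): (A,S).
S: inherits non-unit rules of {S} → hV | hi.
A: inherits non-unit rules of {A, S} → CC | hV | hi | i.
C: inherits non-unit rules of {C} → SVC | VA | ih.
V: inherits non-unit rules of {V} → VCh | ih.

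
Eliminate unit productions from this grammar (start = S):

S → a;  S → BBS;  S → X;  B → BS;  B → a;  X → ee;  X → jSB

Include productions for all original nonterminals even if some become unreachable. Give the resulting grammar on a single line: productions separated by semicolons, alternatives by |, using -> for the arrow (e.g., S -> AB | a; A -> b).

S -> a | ee | BBS | jSB; B -> a | BS; X -> ee | jSB

Unit productions: S->X.
Unit pairs (A ⇒* B via units): (S,X).
S: inherits non-unit rules of {S, X} → BBS | a | ee | jSB.
B: inherits non-unit rules of {B} → BS | a.
X: inherits non-unit rules of {X} → ee | jSB.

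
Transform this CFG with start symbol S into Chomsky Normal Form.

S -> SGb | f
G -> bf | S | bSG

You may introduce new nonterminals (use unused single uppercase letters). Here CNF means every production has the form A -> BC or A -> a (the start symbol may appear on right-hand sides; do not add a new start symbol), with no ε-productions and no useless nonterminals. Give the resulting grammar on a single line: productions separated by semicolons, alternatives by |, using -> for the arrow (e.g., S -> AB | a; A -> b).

No ε-productions.
After unit-elimination: S -> f | SGb; G -> f | bf | SGb | bSG.
TERM: introduce A -> b, B -> f and substitute in every rule of length ≥2.
BIN: G -> ASG becomes G -> AC, C -> SG; G -> SGA becomes G -> SD, D -> GA; S -> SGA becomes S -> SE, E -> GA.

S -> f | SE; A -> b; B -> f; C -> SG; D -> GA; E -> GA; G -> f | AB | AC | SD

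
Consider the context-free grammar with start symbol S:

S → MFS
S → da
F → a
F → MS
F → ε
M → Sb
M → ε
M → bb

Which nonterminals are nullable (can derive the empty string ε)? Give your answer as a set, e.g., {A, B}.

{F, M}

Directly nullable (have an ε-rule): {F, M}.
Not nullable: S — each has a terminal in every rule's right-hand side or depends on a non-nullable symbol.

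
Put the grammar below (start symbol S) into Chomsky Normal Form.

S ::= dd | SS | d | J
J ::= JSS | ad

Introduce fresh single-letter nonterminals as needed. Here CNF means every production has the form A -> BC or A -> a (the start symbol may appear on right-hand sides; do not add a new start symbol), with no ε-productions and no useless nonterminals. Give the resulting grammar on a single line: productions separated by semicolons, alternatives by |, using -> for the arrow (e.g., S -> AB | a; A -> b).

S -> d | AB | BB | JD | SS; A -> a; B -> d; C -> SS; D -> SS; J -> AB | JC

No ε-productions.
After unit-elimination: S -> d | SS | ad | dd | JSS; J -> ad | JSS.
TERM: introduce A -> a, B -> d and substitute in every rule of length ≥2.
BIN: J -> JSS becomes J -> JC, C -> SS; S -> JSS becomes S -> JD, D -> SS.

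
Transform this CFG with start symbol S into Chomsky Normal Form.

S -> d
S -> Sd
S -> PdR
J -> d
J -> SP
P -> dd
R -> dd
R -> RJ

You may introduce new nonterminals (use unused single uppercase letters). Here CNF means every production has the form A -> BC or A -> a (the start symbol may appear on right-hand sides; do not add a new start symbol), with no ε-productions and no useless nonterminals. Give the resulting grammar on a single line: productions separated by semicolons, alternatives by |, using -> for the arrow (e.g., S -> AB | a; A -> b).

S -> d | PB | SA; A -> d; B -> AR; J -> d | SP; P -> AA; R -> AA | RJ

No ε-productions.
No unit productions to eliminate.
TERM: introduce A -> d and substitute in every rule of length ≥2.
BIN: S -> PAR becomes S -> PB, B -> AR.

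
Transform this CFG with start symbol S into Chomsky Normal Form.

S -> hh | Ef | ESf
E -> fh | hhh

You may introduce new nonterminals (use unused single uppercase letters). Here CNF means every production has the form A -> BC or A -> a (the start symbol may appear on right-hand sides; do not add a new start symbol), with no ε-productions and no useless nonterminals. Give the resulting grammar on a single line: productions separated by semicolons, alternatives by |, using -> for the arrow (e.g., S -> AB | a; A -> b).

No ε-productions.
No unit productions to eliminate.
TERM: introduce A -> f, B -> h and substitute in every rule of length ≥2.
BIN: E -> BBB becomes E -> BC, C -> BB; S -> ESA becomes S -> ED, D -> SA.

S -> BB | EA | ED; A -> f; B -> h; C -> BB; D -> SA; E -> AB | BC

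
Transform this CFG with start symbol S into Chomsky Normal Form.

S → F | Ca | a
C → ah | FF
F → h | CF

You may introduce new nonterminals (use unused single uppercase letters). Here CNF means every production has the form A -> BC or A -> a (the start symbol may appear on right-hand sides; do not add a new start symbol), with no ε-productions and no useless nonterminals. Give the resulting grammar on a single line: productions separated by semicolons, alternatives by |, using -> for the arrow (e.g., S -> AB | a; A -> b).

No ε-productions.
After unit-elimination: S -> a | h | CF | Ca; C -> FF | ah; F -> h | CF.
TERM: introduce A -> a, B -> h and substitute in every rule of length ≥2.

S -> a | h | CA | CF; A -> a; B -> h; C -> AB | FF; F -> h | CF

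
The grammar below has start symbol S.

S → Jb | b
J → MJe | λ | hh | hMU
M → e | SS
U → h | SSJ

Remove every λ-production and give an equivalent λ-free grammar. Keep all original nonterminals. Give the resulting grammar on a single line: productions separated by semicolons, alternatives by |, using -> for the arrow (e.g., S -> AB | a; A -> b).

S -> b | Jb; J -> Me | hh | MJe | hMU; M -> e | SS; U -> h | SS | SSJ

Nullable set: {J}.
S -> Jb: J nullable, giving Jb | b.
Drop J -> λ.
J -> MJe: J nullable, giving MJe | Me.
U -> SSJ: J nullable, giving SS | SSJ.
Unchanged (no nullable symbols): S -> b; J -> hMU; J -> hh; M -> SS; M -> e; U -> h.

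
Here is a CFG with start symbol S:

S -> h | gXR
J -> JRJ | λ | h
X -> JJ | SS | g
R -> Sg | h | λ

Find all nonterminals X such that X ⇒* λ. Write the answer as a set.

Directly nullable (have an ε-rule): {J, R}.
X is nullable via X -> JJ (every symbol on the right is already known nullable).
Not nullable: S — each has a terminal in every rule's right-hand side or depends on a non-nullable symbol.

{J, R, X}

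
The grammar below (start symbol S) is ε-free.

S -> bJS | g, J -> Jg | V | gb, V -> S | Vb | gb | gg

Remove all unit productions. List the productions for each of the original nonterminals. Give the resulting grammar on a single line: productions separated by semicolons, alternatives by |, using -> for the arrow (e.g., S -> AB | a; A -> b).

Unit productions: J->V, V->S.
Unit pairs (A ⇒* B via units): (J,S), (J,V), (V,S).
S: inherits non-unit rules of {S} → bJS | g.
J: inherits non-unit rules of {J, S, V} → Jg | Vb | bJS | g | gb | gg.
V: inherits non-unit rules of {S, V} → Vb | bJS | g | gb | gg.

S -> g | bJS; J -> g | Jg | Vb | gb | gg | bJS; V -> g | Vb | gb | gg | bJS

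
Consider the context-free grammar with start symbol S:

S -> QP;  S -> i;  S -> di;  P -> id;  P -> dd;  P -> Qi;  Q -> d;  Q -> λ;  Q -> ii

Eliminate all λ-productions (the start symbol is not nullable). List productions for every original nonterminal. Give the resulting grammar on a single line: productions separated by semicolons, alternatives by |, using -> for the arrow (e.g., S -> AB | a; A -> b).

Nullable set: {Q}.
S -> QP: Q nullable, giving P | QP.
P -> Qi: Q nullable, giving Qi | i.
Drop Q -> λ.
Unchanged (no nullable symbols): S -> di; S -> i; P -> dd; P -> id; Q -> d; Q -> ii.

S -> P | i | QP | di; P -> i | Qi | dd | id; Q -> d | ii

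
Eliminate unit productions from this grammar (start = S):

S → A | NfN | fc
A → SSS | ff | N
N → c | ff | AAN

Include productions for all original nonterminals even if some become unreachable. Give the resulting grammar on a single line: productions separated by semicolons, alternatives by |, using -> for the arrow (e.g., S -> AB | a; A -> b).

Unit productions: A->N, S->A.
Unit pairs (A ⇒* B via units): (A,N), (S,A), (S,N).
S: inherits non-unit rules of {A, N, S} → AAN | NfN | SSS | c | fc | ff.
A: inherits non-unit rules of {A, N} → AAN | SSS | c | ff.
N: inherits non-unit rules of {N} → AAN | c | ff.

S -> c | fc | ff | AAN | NfN | SSS; A -> c | ff | AAN | SSS; N -> c | ff | AAN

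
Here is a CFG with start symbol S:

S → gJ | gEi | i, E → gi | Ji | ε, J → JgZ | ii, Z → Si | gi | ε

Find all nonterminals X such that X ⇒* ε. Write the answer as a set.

Directly nullable (have an ε-rule): {E, Z}.
Not nullable: J, S — each has a terminal in every rule's right-hand side or depends on a non-nullable symbol.

{E, Z}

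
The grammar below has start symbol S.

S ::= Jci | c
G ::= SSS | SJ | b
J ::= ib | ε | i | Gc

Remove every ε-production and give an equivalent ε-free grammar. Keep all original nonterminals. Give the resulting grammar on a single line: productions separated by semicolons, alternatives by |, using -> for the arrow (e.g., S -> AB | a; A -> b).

Nullable set: {J}.
S -> Jci: J nullable, giving Jci | ci.
G -> SJ: J nullable, giving S | SJ.
Drop J -> ε.
Unchanged (no nullable symbols): S -> c; G -> SSS; G -> b; J -> Gc; J -> i; J -> ib.

S -> c | ci | Jci; G -> S | b | SJ | SSS; J -> i | Gc | ib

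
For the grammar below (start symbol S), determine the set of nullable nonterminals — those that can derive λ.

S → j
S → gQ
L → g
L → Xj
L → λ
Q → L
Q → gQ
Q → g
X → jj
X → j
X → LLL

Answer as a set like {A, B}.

{L, Q, X}

Directly nullable (have an ε-rule): {L}.
Q is nullable via Q -> L (every symbol on the right is already known nullable).
X is nullable via X -> LLL (every symbol on the right is already known nullable).
Not nullable: S — each has a terminal in every rule's right-hand side or depends on a non-nullable symbol.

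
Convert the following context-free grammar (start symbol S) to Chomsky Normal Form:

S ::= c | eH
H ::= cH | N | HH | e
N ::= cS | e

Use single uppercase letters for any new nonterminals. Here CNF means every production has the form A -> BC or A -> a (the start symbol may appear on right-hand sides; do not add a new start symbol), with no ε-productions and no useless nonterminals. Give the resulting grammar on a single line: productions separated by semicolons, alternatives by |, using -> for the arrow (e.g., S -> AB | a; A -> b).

S -> c | BH; A -> c; B -> e; H -> e | AH | AS | HH

No ε-productions.
After unit-elimination: S -> c | eH; H -> e | HH | cH | cS; N -> e | cS.
TERM: introduce A -> c, B -> e and substitute in every rule of length ≥2.
Drop unreachable/unproductive: N.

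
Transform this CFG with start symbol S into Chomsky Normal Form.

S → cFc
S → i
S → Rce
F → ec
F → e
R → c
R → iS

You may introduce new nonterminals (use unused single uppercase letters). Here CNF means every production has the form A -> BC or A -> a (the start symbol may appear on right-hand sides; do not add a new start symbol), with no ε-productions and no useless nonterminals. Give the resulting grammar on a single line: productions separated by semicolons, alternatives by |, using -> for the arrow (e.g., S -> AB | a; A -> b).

No ε-productions.
No unit productions to eliminate.
TERM: introduce B -> c, A -> e, C -> i and substitute in every rule of length ≥2.
BIN: S -> BFB becomes S -> BD, D -> FB; S -> RBA becomes S -> RE, E -> BA.

S -> i | BD | RE; A -> e; B -> c; C -> i; D -> FB; E -> BA; F -> e | AB; R -> c | CS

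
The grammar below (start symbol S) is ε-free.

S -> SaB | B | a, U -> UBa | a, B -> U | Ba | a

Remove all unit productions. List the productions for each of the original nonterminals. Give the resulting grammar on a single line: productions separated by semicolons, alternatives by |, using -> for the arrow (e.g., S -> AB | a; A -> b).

S -> a | Ba | SaB | UBa; B -> a | Ba | UBa; U -> a | UBa

Unit productions: B->U, S->B.
Unit pairs (A ⇒* B via units): (B,U), (S,B), (S,U).
S: inherits non-unit rules of {B, S, U} → Ba | SaB | UBa | a.
B: inherits non-unit rules of {B, U} → Ba | UBa | a.
U: inherits non-unit rules of {U} → UBa | a.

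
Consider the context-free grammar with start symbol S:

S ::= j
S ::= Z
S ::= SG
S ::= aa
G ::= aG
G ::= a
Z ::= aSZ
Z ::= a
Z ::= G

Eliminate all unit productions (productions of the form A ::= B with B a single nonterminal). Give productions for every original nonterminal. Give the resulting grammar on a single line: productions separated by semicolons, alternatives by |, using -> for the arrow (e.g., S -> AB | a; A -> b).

Unit productions: S->Z, Z->G.
Unit pairs (A ⇒* B via units): (S,G), (S,Z), (Z,G).
S: inherits non-unit rules of {G, S, Z} → SG | a | aG | aSZ | aa | j.
G: inherits non-unit rules of {G} → a | aG.
Z: inherits non-unit rules of {G, Z} → a | aG | aSZ.

S -> a | j | SG | aG | aa | aSZ; G -> a | aG; Z -> a | aG | aSZ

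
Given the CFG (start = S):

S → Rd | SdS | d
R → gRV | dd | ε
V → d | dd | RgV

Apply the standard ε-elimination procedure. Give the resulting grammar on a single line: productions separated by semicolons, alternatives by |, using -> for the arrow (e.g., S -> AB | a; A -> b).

Nullable set: {R}.
S -> Rd: R nullable, giving Rd | d.
Drop R -> ε.
R -> gRV: R nullable, giving gRV | gV.
V -> RgV: R nullable, giving RgV | gV.
Unchanged (no nullable symbols): S -> SdS; S -> d; R -> dd; V -> d; V -> dd.

S -> d | Rd | SdS; R -> dd | gV | gRV; V -> d | dd | gV | RgV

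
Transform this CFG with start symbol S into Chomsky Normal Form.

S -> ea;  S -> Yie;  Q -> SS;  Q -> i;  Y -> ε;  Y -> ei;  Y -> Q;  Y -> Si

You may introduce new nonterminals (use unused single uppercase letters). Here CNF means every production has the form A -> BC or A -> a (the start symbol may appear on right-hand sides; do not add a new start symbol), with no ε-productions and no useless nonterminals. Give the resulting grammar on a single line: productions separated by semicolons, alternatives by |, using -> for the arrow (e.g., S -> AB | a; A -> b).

S -> AB | BC | YD; A -> i; B -> e; C -> a; D -> AB; Y -> i | BA | SA | SS

Nullable: {Y}; after ε-elimination: S -> ea | ie | Yie; Q -> i | SS; Y -> Q | Si | ei.
After unit-elimination: S -> ea | ie | Yie; Q -> i | SS; Y -> i | SS | Si | ei.
TERM: introduce C -> a, B -> e, A -> i and substitute in every rule of length ≥2.
BIN: S -> YAB becomes S -> YD, D -> AB.
Drop unreachable/unproductive: Q.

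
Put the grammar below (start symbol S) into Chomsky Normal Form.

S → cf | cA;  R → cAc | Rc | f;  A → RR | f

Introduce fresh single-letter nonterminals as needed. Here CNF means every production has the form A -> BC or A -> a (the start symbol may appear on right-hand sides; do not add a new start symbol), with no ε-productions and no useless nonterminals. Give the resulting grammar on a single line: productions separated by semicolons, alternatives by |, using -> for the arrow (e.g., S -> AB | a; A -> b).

S -> BA | BC; A -> f | RR; B -> c; C -> f; D -> AB; R -> f | BD | RB

No ε-productions.
No unit productions to eliminate.
TERM: introduce B -> c, C -> f and substitute in every rule of length ≥2.
BIN: R -> BAB becomes R -> BD, D -> AB.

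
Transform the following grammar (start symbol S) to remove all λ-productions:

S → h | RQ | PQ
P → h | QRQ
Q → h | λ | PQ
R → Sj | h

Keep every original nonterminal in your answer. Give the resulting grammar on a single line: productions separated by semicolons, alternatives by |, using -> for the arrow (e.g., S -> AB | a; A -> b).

S -> P | R | h | PQ | RQ; P -> R | h | QR | RQ | QRQ; Q -> P | h | PQ; R -> h | Sj

Nullable set: {Q}.
S -> PQ: Q nullable, giving P | PQ.
S -> RQ: Q nullable, giving R | RQ.
P -> QRQ: Q, Q nullable, giving QR | QRQ | R | RQ.
Drop Q -> λ.
Q -> PQ: Q nullable, giving P | PQ.
Unchanged (no nullable symbols): S -> h; P -> h; Q -> h; R -> Sj; R -> h.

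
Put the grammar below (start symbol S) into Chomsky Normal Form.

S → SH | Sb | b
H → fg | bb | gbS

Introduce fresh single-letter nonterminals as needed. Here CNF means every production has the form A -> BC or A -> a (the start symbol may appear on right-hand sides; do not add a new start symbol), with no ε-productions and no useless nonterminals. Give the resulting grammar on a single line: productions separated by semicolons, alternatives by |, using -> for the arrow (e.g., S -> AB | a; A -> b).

S -> b | SA | SH; A -> b; B -> f; C -> g; D -> AS; H -> AA | BC | CD

No ε-productions.
No unit productions to eliminate.
TERM: introduce A -> b, B -> f, C -> g and substitute in every rule of length ≥2.
BIN: H -> CAS becomes H -> CD, D -> AS.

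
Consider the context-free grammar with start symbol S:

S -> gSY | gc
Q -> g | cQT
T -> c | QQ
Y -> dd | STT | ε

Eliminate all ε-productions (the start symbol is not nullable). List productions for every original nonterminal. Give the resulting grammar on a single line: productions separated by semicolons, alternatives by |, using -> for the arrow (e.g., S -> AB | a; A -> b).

S -> gS | gc | gSY; Q -> g | cQT; T -> c | QQ; Y -> dd | STT

Nullable set: {Y}.
S -> gSY: Y nullable, giving gS | gSY.
Drop Y -> ε.
Unchanged (no nullable symbols): S -> gc; Q -> cQT; Q -> g; T -> QQ; T -> c; Y -> STT; Y -> dd.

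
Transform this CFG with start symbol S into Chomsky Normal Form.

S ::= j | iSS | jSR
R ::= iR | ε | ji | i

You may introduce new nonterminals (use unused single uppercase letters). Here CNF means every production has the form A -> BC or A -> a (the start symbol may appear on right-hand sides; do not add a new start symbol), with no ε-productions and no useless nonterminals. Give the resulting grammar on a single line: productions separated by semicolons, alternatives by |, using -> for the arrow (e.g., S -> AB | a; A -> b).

S -> j | AC | BD | BS; A -> i; B -> j; C -> SS; D -> SR; R -> i | AR | BA

Nullable: {R}; after ε-elimination: S -> j | jS | iSS | jSR; R -> i | iR | ji.
No unit productions to eliminate.
TERM: introduce A -> i, B -> j and substitute in every rule of length ≥2.
BIN: S -> ASS becomes S -> AC, C -> SS; S -> BSR becomes S -> BD, D -> SR.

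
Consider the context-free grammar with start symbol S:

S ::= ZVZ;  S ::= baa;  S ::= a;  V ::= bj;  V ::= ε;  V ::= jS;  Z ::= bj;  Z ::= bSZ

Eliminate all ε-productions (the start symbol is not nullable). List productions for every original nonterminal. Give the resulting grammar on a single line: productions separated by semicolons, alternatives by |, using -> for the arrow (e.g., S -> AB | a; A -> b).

Nullable set: {V}.
S -> ZVZ: V nullable, giving ZVZ | ZZ.
Drop V -> ε.
Unchanged (no nullable symbols): S -> a; S -> baa; V -> bj; V -> jS; Z -> bSZ; Z -> bj.

S -> a | ZZ | ZVZ | baa; V -> bj | jS; Z -> bj | bSZ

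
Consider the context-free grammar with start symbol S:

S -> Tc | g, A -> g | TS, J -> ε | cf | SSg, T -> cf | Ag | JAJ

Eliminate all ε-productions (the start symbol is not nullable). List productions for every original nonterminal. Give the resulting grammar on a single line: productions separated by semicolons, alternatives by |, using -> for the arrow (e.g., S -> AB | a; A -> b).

Nullable set: {J}.
Drop J -> ε.
T -> JAJ: J, J nullable, giving A | AJ | JA | JAJ.
Unchanged (no nullable symbols): S -> Tc; S -> g; A -> TS; A -> g; J -> SSg; J -> cf; T -> Ag; T -> cf.

S -> g | Tc; A -> g | TS; J -> cf | SSg; T -> A | AJ | Ag | JA | cf | JAJ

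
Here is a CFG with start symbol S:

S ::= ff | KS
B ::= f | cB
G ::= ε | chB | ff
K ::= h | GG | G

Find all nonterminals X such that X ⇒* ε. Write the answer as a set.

Directly nullable (have an ε-rule): {G}.
K is nullable via K -> G (every symbol on the right is already known nullable).
Not nullable: B, S — each has a terminal in every rule's right-hand side or depends on a non-nullable symbol.

{G, K}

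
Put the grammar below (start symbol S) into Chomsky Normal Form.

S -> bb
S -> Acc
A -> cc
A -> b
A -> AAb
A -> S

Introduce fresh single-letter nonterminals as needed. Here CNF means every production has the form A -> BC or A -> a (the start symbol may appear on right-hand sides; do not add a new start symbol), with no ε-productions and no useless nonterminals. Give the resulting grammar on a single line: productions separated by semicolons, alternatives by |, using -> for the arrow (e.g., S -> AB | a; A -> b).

S -> AF | BB; A -> b | AD | AE | BB | CC; B -> b; C -> c; D -> AB; E -> CC; F -> CC

No ε-productions.
After unit-elimination: S -> bb | Acc; A -> b | bb | cc | AAb | Acc.
TERM: introduce B -> b, C -> c and substitute in every rule of length ≥2.
BIN: A -> AAB becomes A -> AD, D -> AB; A -> ACC becomes A -> AE, E -> CC; S -> ACC becomes S -> AF, F -> CC.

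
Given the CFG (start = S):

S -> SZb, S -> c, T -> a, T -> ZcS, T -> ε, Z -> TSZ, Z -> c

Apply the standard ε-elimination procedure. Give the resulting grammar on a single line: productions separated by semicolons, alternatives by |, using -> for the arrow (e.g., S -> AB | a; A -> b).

Nullable set: {T}.
Drop T -> ε.
Z -> TSZ: T nullable, giving SZ | TSZ.
Unchanged (no nullable symbols): S -> SZb; S -> c; T -> ZcS; T -> a; Z -> c.

S -> c | SZb; T -> a | ZcS; Z -> c | SZ | TSZ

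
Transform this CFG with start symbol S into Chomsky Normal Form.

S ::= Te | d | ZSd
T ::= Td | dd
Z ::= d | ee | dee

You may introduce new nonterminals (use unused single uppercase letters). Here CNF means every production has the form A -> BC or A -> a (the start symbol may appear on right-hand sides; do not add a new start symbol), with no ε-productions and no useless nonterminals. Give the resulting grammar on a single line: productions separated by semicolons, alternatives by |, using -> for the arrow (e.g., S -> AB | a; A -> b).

S -> d | TA | ZC; A -> e; B -> d; C -> SB; D -> AA; T -> BB | TB; Z -> d | AA | BD

No ε-productions.
No unit productions to eliminate.
TERM: introduce B -> d, A -> e and substitute in every rule of length ≥2.
BIN: S -> ZSB becomes S -> ZC, C -> SB; Z -> BAA becomes Z -> BD, D -> AA.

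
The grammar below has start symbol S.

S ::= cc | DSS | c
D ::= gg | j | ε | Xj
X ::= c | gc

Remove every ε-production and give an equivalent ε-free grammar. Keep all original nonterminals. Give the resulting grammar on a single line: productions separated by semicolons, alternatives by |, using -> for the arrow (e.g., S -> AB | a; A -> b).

Nullable set: {D}.
S -> DSS: D nullable, giving DSS | SS.
Drop D -> ε.
Unchanged (no nullable symbols): S -> c; S -> cc; D -> Xj; D -> gg; D -> j; X -> c; X -> gc.

S -> c | SS | cc | DSS; D -> j | Xj | gg; X -> c | gc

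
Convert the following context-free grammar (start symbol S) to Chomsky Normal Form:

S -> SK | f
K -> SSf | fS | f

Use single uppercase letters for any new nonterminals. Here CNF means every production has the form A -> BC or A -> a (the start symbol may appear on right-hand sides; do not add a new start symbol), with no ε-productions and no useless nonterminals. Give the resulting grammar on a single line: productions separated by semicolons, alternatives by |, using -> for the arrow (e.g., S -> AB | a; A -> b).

S -> f | SK; A -> f; B -> SA; K -> f | AS | SB

No ε-productions.
No unit productions to eliminate.
TERM: introduce A -> f and substitute in every rule of length ≥2.
BIN: K -> SSA becomes K -> SB, B -> SA.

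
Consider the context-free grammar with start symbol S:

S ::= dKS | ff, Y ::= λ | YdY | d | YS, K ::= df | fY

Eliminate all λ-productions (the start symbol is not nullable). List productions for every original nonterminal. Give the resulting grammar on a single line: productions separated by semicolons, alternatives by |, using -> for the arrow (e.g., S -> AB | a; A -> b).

Nullable set: {Y}.
K -> fY: Y nullable, giving f | fY.
Drop Y -> λ.
Y -> YS: Y nullable, giving S | YS.
Y -> YdY: Y, Y nullable, giving Yd | YdY | d | dY.
Unchanged (no nullable symbols): S -> dKS; S -> ff; K -> df; Y -> d.

S -> ff | dKS; K -> f | df | fY; Y -> S | d | YS | Yd | dY | YdY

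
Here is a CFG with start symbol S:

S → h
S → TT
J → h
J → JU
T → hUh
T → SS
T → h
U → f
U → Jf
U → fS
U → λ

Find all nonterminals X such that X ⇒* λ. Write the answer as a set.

Directly nullable (have an ε-rule): {U}.
Not nullable: J, S, T — each has a terminal in every rule's right-hand side or depends on a non-nullable symbol.

{U}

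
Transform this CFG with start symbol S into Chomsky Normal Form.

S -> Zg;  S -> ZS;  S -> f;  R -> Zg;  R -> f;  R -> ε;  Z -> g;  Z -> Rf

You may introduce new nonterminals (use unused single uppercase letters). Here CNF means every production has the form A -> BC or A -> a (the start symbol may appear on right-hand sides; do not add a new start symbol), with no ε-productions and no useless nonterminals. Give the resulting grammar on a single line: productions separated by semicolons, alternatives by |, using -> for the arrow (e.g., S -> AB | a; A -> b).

S -> f | ZA | ZS; A -> g; B -> f; R -> f | ZA; Z -> f | g | RB

Nullable: {R}; after ε-elimination: S -> f | ZS | Zg; R -> f | Zg; Z -> f | g | Rf.
No unit productions to eliminate.
TERM: introduce B -> f, A -> g and substitute in every rule of length ≥2.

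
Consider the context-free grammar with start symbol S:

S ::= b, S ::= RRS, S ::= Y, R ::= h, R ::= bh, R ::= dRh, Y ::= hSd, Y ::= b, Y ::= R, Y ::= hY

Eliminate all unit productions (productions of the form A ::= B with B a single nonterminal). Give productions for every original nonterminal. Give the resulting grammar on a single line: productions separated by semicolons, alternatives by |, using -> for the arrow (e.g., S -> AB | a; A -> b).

Unit productions: S->Y, Y->R.
Unit pairs (A ⇒* B via units): (S,R), (S,Y), (Y,R).
S: inherits non-unit rules of {R, S, Y} → RRS | b | bh | dRh | h | hSd | hY.
R: inherits non-unit rules of {R} → bh | dRh | h.
Y: inherits non-unit rules of {R, Y} → b | bh | dRh | h | hSd | hY.

S -> b | h | bh | hY | RRS | dRh | hSd; R -> h | bh | dRh; Y -> b | h | bh | hY | dRh | hSd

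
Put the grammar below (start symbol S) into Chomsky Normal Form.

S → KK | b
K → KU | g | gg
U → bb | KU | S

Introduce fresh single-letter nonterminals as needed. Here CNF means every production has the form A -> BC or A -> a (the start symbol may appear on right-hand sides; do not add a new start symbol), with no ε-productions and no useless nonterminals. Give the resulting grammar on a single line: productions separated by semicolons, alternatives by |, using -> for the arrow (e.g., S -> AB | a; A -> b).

S -> b | KK; A -> g; B -> b; K -> g | AA | KU; U -> b | BB | KK | KU

No ε-productions.
After unit-elimination: S -> b | KK; K -> g | KU | gg; U -> b | KK | KU | bb.
TERM: introduce B -> b, A -> g and substitute in every rule of length ≥2.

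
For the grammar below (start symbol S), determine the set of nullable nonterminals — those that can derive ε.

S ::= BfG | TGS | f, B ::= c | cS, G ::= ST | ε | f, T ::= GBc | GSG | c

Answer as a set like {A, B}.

{G}

Directly nullable (have an ε-rule): {G}.
Not nullable: B, S, T — each has a terminal in every rule's right-hand side or depends on a non-nullable symbol.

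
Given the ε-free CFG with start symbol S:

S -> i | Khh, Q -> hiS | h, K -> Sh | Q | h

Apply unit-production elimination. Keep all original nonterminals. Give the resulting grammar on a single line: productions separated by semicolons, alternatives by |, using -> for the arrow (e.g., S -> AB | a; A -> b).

Unit productions: K->Q.
Unit pairs (A ⇒* B via units): (K,Q).
S: inherits non-unit rules of {S} → Khh | i.
K: inherits non-unit rules of {K, Q} → Sh | h | hiS.
Q: inherits non-unit rules of {Q} → h | hiS.

S -> i | Khh; K -> h | Sh | hiS; Q -> h | hiS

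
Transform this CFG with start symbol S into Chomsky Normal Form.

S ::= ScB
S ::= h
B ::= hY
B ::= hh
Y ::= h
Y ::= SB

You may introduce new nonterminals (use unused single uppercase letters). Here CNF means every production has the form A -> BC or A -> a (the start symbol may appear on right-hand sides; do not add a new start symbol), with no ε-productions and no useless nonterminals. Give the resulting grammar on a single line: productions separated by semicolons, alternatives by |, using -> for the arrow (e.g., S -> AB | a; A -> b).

No ε-productions.
No unit productions to eliminate.
TERM: introduce C -> c, A -> h and substitute in every rule of length ≥2.
BIN: S -> SCB becomes S -> SD, D -> CB.

S -> h | SD; A -> h; B -> AA | AY; C -> c; D -> CB; Y -> h | SB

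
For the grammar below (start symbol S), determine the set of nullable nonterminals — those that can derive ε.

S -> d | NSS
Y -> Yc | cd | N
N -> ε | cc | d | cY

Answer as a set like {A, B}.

{N, Y}

Directly nullable (have an ε-rule): {N}.
Y is nullable via Y -> N (every symbol on the right is already known nullable).
Not nullable: S — each has a terminal in every rule's right-hand side or depends on a non-nullable symbol.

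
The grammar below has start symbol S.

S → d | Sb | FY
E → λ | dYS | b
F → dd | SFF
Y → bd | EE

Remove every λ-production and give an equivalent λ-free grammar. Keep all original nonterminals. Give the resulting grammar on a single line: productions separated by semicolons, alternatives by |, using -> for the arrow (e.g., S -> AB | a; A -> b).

S -> F | d | FY | Sb; E -> b | dS | dYS; F -> dd | SFF; Y -> E | EE | bd

Nullable set: {E, Y}.
S -> FY: Y nullable, giving F | FY.
Drop E -> λ.
E -> dYS: Y nullable, giving dS | dYS.
Y -> EE: E, E nullable, giving E | EE.
Unchanged (no nullable symbols): S -> Sb; S -> d; E -> b; F -> SFF; F -> dd; Y -> bd.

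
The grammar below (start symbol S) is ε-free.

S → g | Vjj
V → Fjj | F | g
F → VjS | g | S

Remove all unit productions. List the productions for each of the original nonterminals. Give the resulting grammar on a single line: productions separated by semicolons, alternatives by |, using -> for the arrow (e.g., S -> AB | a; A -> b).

S -> g | Vjj; F -> g | VjS | Vjj; V -> g | Fjj | VjS | Vjj

Unit productions: F->S, V->F.
Unit pairs (A ⇒* B via units): (F,S), (V,F), (V,S).
S: inherits non-unit rules of {S} → Vjj | g.
F: inherits non-unit rules of {F, S} → VjS | Vjj | g.
V: inherits non-unit rules of {F, S, V} → Fjj | VjS | Vjj | g.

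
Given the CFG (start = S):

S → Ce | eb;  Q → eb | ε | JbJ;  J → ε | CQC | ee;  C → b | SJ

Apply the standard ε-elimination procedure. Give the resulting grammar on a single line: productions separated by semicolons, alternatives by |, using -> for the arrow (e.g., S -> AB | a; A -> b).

S -> Ce | eb; C -> S | b | SJ; J -> CC | ee | CQC; Q -> b | Jb | bJ | eb | JbJ

Nullable set: {J, Q}.
C -> SJ: J nullable, giving S | SJ.
Drop J -> ε.
J -> CQC: Q nullable, giving CC | CQC.
Drop Q -> ε.
Q -> JbJ: J, J nullable, giving Jb | JbJ | b | bJ.
Unchanged (no nullable symbols): S -> Ce; S -> eb; C -> b; J -> ee; Q -> eb.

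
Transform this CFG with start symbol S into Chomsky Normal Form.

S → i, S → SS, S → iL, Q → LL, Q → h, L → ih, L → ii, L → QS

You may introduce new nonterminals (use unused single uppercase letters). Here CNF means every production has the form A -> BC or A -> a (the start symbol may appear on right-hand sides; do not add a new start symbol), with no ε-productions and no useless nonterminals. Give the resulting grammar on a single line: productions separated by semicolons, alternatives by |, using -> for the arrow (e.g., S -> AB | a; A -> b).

No ε-productions.
No unit productions to eliminate.
TERM: introduce B -> h, A -> i and substitute in every rule of length ≥2.

S -> i | AL | SS; A -> i; B -> h; L -> AA | AB | QS; Q -> h | LL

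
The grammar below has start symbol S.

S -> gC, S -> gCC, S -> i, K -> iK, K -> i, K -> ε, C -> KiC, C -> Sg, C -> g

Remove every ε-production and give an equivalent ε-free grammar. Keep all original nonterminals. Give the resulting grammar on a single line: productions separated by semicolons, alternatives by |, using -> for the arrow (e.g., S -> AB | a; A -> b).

S -> i | gC | gCC; C -> g | Sg | iC | KiC; K -> i | iK

Nullable set: {K}.
C -> KiC: K nullable, giving KiC | iC.
Drop K -> ε.
K -> iK: K nullable, giving i | iK.
Unchanged (no nullable symbols): S -> gC; S -> gCC; S -> i; C -> Sg; C -> g; K -> i.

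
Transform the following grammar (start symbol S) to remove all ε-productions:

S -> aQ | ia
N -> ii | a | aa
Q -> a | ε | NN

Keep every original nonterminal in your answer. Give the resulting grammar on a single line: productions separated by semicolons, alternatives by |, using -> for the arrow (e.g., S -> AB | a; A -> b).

S -> a | aQ | ia; N -> a | aa | ii; Q -> a | NN

Nullable set: {Q}.
S -> aQ: Q nullable, giving a | aQ.
Drop Q -> ε.
Unchanged (no nullable symbols): S -> ia; N -> a; N -> aa; N -> ii; Q -> NN; Q -> a.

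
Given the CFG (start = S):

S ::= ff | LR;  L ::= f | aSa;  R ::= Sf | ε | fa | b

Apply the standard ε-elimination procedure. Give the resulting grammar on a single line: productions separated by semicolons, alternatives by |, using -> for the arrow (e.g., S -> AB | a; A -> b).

Nullable set: {R}.
S -> LR: R nullable, giving L | LR.
Drop R -> ε.
Unchanged (no nullable symbols): S -> ff; L -> aSa; L -> f; R -> Sf; R -> b; R -> fa.

S -> L | LR | ff; L -> f | aSa; R -> b | Sf | fa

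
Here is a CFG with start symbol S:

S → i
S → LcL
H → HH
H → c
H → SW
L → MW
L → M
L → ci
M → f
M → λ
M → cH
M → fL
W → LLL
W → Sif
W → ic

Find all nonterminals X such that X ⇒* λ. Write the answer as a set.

{L, M, W}

Directly nullable (have an ε-rule): {M}.
L is nullable via L -> M (every symbol on the right is already known nullable).
W is nullable via W -> LLL (every symbol on the right is already known nullable).
Not nullable: H, S — each has a terminal in every rule's right-hand side or depends on a non-nullable symbol.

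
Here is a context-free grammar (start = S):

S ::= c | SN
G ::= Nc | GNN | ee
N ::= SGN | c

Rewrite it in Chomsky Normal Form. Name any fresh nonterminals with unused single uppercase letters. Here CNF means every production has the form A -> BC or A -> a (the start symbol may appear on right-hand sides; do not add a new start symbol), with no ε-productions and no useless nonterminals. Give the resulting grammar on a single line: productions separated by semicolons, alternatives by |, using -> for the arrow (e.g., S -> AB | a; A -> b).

S -> c | SN; A -> c; B -> e; C -> NN; D -> GN; G -> BB | GC | NA; N -> c | SD

No ε-productions.
No unit productions to eliminate.
TERM: introduce A -> c, B -> e and substitute in every rule of length ≥2.
BIN: G -> GNN becomes G -> GC, C -> NN; N -> SGN becomes N -> SD, D -> GN.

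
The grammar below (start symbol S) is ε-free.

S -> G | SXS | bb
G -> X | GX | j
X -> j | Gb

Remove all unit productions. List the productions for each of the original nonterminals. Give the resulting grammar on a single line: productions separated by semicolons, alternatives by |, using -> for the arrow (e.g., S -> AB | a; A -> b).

Unit productions: G->X, S->G.
Unit pairs (A ⇒* B via units): (G,X), (S,G), (S,X).
S: inherits non-unit rules of {G, S, X} → GX | Gb | SXS | bb | j.
G: inherits non-unit rules of {G, X} → GX | Gb | j.
X: inherits non-unit rules of {X} → Gb | j.

S -> j | GX | Gb | bb | SXS; G -> j | GX | Gb; X -> j | Gb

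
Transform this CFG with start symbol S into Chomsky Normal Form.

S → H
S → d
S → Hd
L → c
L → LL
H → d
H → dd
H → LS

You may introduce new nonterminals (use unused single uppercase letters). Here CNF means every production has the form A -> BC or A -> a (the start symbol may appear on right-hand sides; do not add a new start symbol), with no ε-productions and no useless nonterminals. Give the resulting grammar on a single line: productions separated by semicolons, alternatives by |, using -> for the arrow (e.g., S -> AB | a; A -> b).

No ε-productions.
After unit-elimination: S -> d | Hd | LS | dd; H -> d | LS | dd; L -> c | LL.
TERM: introduce A -> d and substitute in every rule of length ≥2.

S -> d | AA | HA | LS; A -> d; H -> d | AA | LS; L -> c | LL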